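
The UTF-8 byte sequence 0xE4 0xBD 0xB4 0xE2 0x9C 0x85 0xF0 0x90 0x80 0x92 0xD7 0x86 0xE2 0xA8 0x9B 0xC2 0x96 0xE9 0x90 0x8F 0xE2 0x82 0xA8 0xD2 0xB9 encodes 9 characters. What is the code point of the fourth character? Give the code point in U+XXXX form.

U+05C6

Offset 0: leading byte 0xE4 = 11100100 → 3-byte char #1 = E4 BD B4.
Offset 3: leading byte 0xE2 = 11100010 → 3-byte char #2 = E2 9C 85.
Offset 6: leading byte 0xF0 = 11110000 → 4-byte char #3 = F0 90 80 92.
Offset 10: leading byte 0xD7 = 11010111 → 2-byte char #4 = D7 86.
Leading byte 0xD7 = 11010111 matches 110xxxxx → 2-byte sequence.
Byte 1: 0xD7 = 11010111, payload 10111 (5 bits).
Byte 2: 0x86 = 10000110 (10xxxxxx ✓), payload 000110.
Concatenate: 10111000110 = 0x5C6 (11 bits → U+05C6).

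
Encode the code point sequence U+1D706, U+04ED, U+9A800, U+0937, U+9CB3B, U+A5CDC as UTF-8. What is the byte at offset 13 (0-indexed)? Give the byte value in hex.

U+1D706 → 4-byte form F0 9D 9C 86 at offsets 0–3.
U+04ED → 2-byte form D3 AD at offsets 4–5.
U+9A800 → 4-byte form F2 9A A0 80 at offsets 6–9.
U+0937 → 3-byte form E0 A4 B7 at offsets 10–12.
U+9CB3B → 4-byte form F2 9C AC BB at offsets 13–16.
Offset 13 falls in char 5's range; it's byte 1 of F2 9C AC BB = 0xF2.

0xF2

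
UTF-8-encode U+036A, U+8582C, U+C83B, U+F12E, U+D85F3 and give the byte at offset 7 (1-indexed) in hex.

0xEC

1-indexed offset 7 is 0-indexed offset 6.
U+036A → 2-byte form CD AA at offsets 0–1.
U+8582C → 4-byte form F2 85 A0 AC at offsets 2–5.
U+C83B → 3-byte form EC A0 BB at offsets 6–8.
Offset 6 falls in char 3's range; it's byte 1 of EC A0 BB = 0xEC.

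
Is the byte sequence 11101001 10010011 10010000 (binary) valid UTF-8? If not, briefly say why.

valid

Leading byte 0xE9 = 11101001 → 3-byte form.
Continuation bytes 0x93=10010011, 0x90=10010000 all match 10xxxxxx.
Decoded value 0x94D0 is ≥ 0x800 (shortest form) and not a surrogate.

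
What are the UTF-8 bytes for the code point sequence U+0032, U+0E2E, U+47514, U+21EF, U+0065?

U+0032: 1-byte form → 32.
U+0E2E: 3-byte form → E0 B8 AE.
U+47514: 4-byte form → F1 87 94 94.
U+21EF: 3-byte form → E2 87 AF.
U+0065: 1-byte form → 65.
Concatenated (12 bytes): 32 E0 B8 AE F1 87 94 94 E2 87 AF 65.

32 E0 B8 AE F1 87 94 94 E2 87 AF 65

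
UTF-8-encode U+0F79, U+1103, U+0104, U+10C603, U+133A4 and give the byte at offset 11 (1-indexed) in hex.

0x98

1-indexed offset 11 is 0-indexed offset 10.
U+0F79 → 3-byte form E0 BD B9 at offsets 0–2.
U+1103 → 3-byte form E1 84 83 at offsets 3–5.
U+0104 → 2-byte form C4 84 at offsets 6–7.
U+10C603 → 4-byte form F4 8C 98 83 at offsets 8–11.
Offset 10 falls in char 4's range; it's byte 3 of F4 8C 98 83 = 0x98.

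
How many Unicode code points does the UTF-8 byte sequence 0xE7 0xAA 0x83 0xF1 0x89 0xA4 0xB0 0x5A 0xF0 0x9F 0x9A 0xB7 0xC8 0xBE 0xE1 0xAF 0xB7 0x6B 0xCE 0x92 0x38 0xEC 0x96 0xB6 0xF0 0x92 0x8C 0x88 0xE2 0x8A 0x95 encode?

Byte at offset 0: 0xE7 = 11100111 → 3-byte char (#1). Advance 3.
Byte at offset 3: 0xF1 = 11110001 → 4-byte char (#2). Advance 4.
Byte at offset 7: 0x5A = 01011010 → 1-byte char (#3). Advance 1.
Byte at offset 8: 0xF0 = 11110000 → 4-byte char (#4). Advance 4.
Byte at offset 12: 0xC8 = 11001000 → 2-byte char (#5). Advance 2.
Byte at offset 14: 0xE1 = 11100001 → 3-byte char (#6). Advance 3.
Byte at offset 17: 0x6B = 01101011 → 1-byte char (#7). Advance 1.
Byte at offset 18: 0xCE = 11001110 → 2-byte char (#8). Advance 2.
Byte at offset 20: 0x38 = 00111000 → 1-byte char (#9). Advance 1.
Byte at offset 21: 0xEC = 11101100 → 3-byte char (#10). Advance 3.
Byte at offset 24: 0xF0 = 11110000 → 4-byte char (#11). Advance 4.
Byte at offset 28: 0xE2 = 11100010 → 3-byte char (#12). Advance 3.
Reached end at offset 31 after 12 code points.

12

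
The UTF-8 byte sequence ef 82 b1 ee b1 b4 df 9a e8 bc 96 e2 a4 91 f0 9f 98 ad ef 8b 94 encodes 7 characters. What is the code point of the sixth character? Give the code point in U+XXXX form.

U+1F62D

Offset 0: leading byte 0xEF = 11101111 → 3-byte char #1 = EF 82 B1.
Offset 3: leading byte 0xEE = 11101110 → 3-byte char #2 = EE B1 B4.
Offset 6: leading byte 0xDF = 11011111 → 2-byte char #3 = DF 9A.
Offset 8: leading byte 0xE8 = 11101000 → 3-byte char #4 = E8 BC 96.
Offset 11: leading byte 0xE2 = 11100010 → 3-byte char #5 = E2 A4 91.
Offset 14: leading byte 0xF0 = 11110000 → 4-byte char #6 = F0 9F 98 AD.
Leading byte 0xF0 = 11110000 matches 11110xxx → 4-byte sequence.
Byte 1: 0xF0 = 11110000, payload 000 (3 bits).
Byte 2: 0x9F = 10011111 (10xxxxxx ✓), payload 011111.
Byte 3: 0x98 = 10011000 (10xxxxxx ✓), payload 011000.
Byte 4: 0xAD = 10101101 (10xxxxxx ✓), payload 101101.
Concatenate: 000011111011000101101 = 0x1F62D (21 bits → U+1F62D).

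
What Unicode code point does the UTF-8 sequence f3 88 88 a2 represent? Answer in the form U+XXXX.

U+C8222

Leading byte 0xF3 = 11110011 matches 11110xxx → 4-byte sequence.
Byte 1: 0xF3 = 11110011, payload 011 (3 bits).
Byte 2: 0x88 = 10001000 (10xxxxxx ✓), payload 001000.
Byte 3: 0x88 = 10001000 (10xxxxxx ✓), payload 001000.
Byte 4: 0xA2 = 10100010 (10xxxxxx ✓), payload 100010.
Concatenate: 011001000001000100010 = 0xC8222 (21 bits → U+C8222).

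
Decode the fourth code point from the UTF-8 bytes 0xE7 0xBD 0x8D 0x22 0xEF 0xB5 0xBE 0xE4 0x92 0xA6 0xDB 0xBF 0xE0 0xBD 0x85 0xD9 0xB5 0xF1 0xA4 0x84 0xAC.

Offset 0: leading byte 0xE7 = 11100111 → 3-byte char #1 = E7 BD 8D.
Offset 3: leading byte 0x22 = 00100010 → 1-byte char #2 = 22.
Offset 4: leading byte 0xEF = 11101111 → 3-byte char #3 = EF B5 BE.
Offset 7: leading byte 0xE4 = 11100100 → 3-byte char #4 = E4 92 A6.
Leading byte 0xE4 = 11100100 matches 1110xxxx → 3-byte sequence.
Byte 1: 0xE4 = 11100100, payload 0100 (4 bits).
Byte 2: 0x92 = 10010010 (10xxxxxx ✓), payload 010010.
Byte 3: 0xA6 = 10100110 (10xxxxxx ✓), payload 100110.
Concatenate: 0100010010100110 = 0x44A6 (16 bits → U+44A6).

U+44A6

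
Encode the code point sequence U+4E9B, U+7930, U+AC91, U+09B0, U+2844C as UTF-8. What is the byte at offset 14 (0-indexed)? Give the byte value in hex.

0x91

U+4E9B → 3-byte form E4 BA 9B at offsets 0–2.
U+7930 → 3-byte form E7 A4 B0 at offsets 3–5.
U+AC91 → 3-byte form EA B2 91 at offsets 6–8.
U+09B0 → 3-byte form E0 A6 B0 at offsets 9–11.
U+2844C → 4-byte form F0 A8 91 8C at offsets 12–15.
Offset 14 falls in char 5's range; it's byte 3 of F0 A8 91 8C = 0x91.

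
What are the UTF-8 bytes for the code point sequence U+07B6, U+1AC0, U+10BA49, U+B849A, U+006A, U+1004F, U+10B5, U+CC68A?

U+07B6: 2-byte form → DE B6.
U+1AC0: 3-byte form → E1 AB 80.
U+10BA49: 4-byte form → F4 8B A9 89.
U+B849A: 4-byte form → F2 B8 92 9A.
U+006A: 1-byte form → 6A.
U+1004F: 4-byte form → F0 90 81 8F.
U+10B5: 3-byte form → E1 82 B5.
U+CC68A: 4-byte form → F3 8C 9A 8A.
Concatenated (25 bytes): DE B6 E1 AB 80 F4 8B A9 89 F2 B8 92 9A 6A F0 90 81 8F E1 82 B5 F3 8C 9A 8A.

DE B6 E1 AB 80 F4 8B A9 89 F2 B8 92 9A 6A F0 90 81 8F E1 82 B5 F3 8C 9A 8A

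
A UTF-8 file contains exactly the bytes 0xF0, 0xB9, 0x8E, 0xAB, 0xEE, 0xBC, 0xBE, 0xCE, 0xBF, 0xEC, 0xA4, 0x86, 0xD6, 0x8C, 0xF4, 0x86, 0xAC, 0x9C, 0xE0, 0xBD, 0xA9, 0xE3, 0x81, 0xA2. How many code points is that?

8

Byte at offset 0: 0xF0 = 11110000 → 4-byte char (#1). Advance 4.
Byte at offset 4: 0xEE = 11101110 → 3-byte char (#2). Advance 3.
Byte at offset 7: 0xCE = 11001110 → 2-byte char (#3). Advance 2.
Byte at offset 9: 0xEC = 11101100 → 3-byte char (#4). Advance 3.
Byte at offset 12: 0xD6 = 11010110 → 2-byte char (#5). Advance 2.
Byte at offset 14: 0xF4 = 11110100 → 4-byte char (#6). Advance 4.
Byte at offset 18: 0xE0 = 11100000 → 3-byte char (#7). Advance 3.
Byte at offset 21: 0xE3 = 11100011 → 3-byte char (#8). Advance 3.
Reached end at offset 24 after 8 code points.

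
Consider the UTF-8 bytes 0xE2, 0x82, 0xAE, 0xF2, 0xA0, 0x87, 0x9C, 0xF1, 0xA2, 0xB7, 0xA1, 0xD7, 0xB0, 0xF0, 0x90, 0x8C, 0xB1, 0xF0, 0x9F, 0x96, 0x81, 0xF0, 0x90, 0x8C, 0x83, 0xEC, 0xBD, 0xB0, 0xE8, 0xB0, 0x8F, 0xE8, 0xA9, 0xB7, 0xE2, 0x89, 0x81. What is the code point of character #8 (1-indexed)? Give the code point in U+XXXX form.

Offset 0: leading byte 0xE2 = 11100010 → 3-byte char #1 = E2 82 AE.
Offset 3: leading byte 0xF2 = 11110010 → 4-byte char #2 = F2 A0 87 9C.
Offset 7: leading byte 0xF1 = 11110001 → 4-byte char #3 = F1 A2 B7 A1.
Offset 11: leading byte 0xD7 = 11010111 → 2-byte char #4 = D7 B0.
Offset 13: leading byte 0xF0 = 11110000 → 4-byte char #5 = F0 90 8C B1.
Offset 17: leading byte 0xF0 = 11110000 → 4-byte char #6 = F0 9F 96 81.
Offset 21: leading byte 0xF0 = 11110000 → 4-byte char #7 = F0 90 8C 83.
Offset 25: leading byte 0xEC = 11101100 → 3-byte char #8 = EC BD B0.
Leading byte 0xEC = 11101100 matches 1110xxxx → 3-byte sequence.
Byte 1: 0xEC = 11101100, payload 1100 (4 bits).
Byte 2: 0xBD = 10111101 (10xxxxxx ✓), payload 111101.
Byte 3: 0xB0 = 10110000 (10xxxxxx ✓), payload 110000.
Concatenate: 1100111101110000 = 0xCF70 (16 bits → U+CF70).

U+CF70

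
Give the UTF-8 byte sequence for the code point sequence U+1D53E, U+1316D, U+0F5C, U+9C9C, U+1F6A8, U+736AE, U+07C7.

F0 9D 94 BE F0 93 85 AD E0 BD 9C E9 B2 9C F0 9F 9A A8 F1 B3 9A AE DF 87

U+1D53E: 4-byte form → F0 9D 94 BE.
U+1316D: 4-byte form → F0 93 85 AD.
U+0F5C: 3-byte form → E0 BD 9C.
U+9C9C: 3-byte form → E9 B2 9C.
U+1F6A8: 4-byte form → F0 9F 9A A8.
U+736AE: 4-byte form → F1 B3 9A AE.
U+07C7: 2-byte form → DF 87.
Concatenated (24 bytes): F0 9D 94 BE F0 93 85 AD E0 BD 9C E9 B2 9C F0 9F 9A A8 F1 B3 9A AE DF 87.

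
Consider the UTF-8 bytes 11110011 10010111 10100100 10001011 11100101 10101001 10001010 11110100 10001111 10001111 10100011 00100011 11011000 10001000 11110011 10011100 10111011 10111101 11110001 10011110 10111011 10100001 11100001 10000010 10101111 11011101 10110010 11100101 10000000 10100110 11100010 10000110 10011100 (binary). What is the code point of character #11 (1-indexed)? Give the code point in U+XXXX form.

Offset 0: leading byte 0xF3 = 11110011 → 4-byte char #1 = F3 97 A4 8B.
Offset 4: leading byte 0xE5 = 11100101 → 3-byte char #2 = E5 A9 8A.
Offset 7: leading byte 0xF4 = 11110100 → 4-byte char #3 = F4 8F 8F A3.
Offset 11: leading byte 0x23 = 00100011 → 1-byte char #4 = 23.
Offset 12: leading byte 0xD8 = 11011000 → 2-byte char #5 = D8 88.
Offset 14: leading byte 0xF3 = 11110011 → 4-byte char #6 = F3 9C BB BD.
Offset 18: leading byte 0xF1 = 11110001 → 4-byte char #7 = F1 9E BB A1.
Offset 22: leading byte 0xE1 = 11100001 → 3-byte char #8 = E1 82 AF.
Offset 25: leading byte 0xDD = 11011101 → 2-byte char #9 = DD B2.
Offset 27: leading byte 0xE5 = 11100101 → 3-byte char #10 = E5 80 A6.
Offset 30: leading byte 0xE2 = 11100010 → 3-byte char #11 = E2 86 9C.
Leading byte 0xE2 = 11100010 matches 1110xxxx → 3-byte sequence.
Byte 1: 0xE2 = 11100010, payload 0010 (4 bits).
Byte 2: 0x86 = 10000110 (10xxxxxx ✓), payload 000110.
Byte 3: 0x9C = 10011100 (10xxxxxx ✓), payload 011100.
Concatenate: 0010000110011100 = 0x219C (16 bits → U+219C).

U+219C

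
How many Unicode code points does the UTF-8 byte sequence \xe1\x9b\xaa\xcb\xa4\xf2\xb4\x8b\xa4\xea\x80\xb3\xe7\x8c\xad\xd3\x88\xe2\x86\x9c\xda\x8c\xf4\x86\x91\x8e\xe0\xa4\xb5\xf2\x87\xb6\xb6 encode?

11

Byte at offset 0: 0xE1 = 11100001 → 3-byte char (#1). Advance 3.
Byte at offset 3: 0xCB = 11001011 → 2-byte char (#2). Advance 2.
Byte at offset 5: 0xF2 = 11110010 → 4-byte char (#3). Advance 4.
Byte at offset 9: 0xEA = 11101010 → 3-byte char (#4). Advance 3.
Byte at offset 12: 0xE7 = 11100111 → 3-byte char (#5). Advance 3.
Byte at offset 15: 0xD3 = 11010011 → 2-byte char (#6). Advance 2.
Byte at offset 17: 0xE2 = 11100010 → 3-byte char (#7). Advance 3.
Byte at offset 20: 0xDA = 11011010 → 2-byte char (#8). Advance 2.
Byte at offset 22: 0xF4 = 11110100 → 4-byte char (#9). Advance 4.
Byte at offset 26: 0xE0 = 11100000 → 3-byte char (#10). Advance 3.
Byte at offset 29: 0xF2 = 11110010 → 4-byte char (#11). Advance 4.
Reached end at offset 33 after 11 code points.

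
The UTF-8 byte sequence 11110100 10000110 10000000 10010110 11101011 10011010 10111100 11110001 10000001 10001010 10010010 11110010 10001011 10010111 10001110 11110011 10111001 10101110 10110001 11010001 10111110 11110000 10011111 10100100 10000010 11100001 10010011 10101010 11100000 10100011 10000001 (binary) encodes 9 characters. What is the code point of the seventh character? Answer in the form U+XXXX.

U+1F902

Offset 0: leading byte 0xF4 = 11110100 → 4-byte char #1 = F4 86 80 96.
Offset 4: leading byte 0xEB = 11101011 → 3-byte char #2 = EB 9A BC.
Offset 7: leading byte 0xF1 = 11110001 → 4-byte char #3 = F1 81 8A 92.
Offset 11: leading byte 0xF2 = 11110010 → 4-byte char #4 = F2 8B 97 8E.
Offset 15: leading byte 0xF3 = 11110011 → 4-byte char #5 = F3 B9 AE B1.
Offset 19: leading byte 0xD1 = 11010001 → 2-byte char #6 = D1 BE.
Offset 21: leading byte 0xF0 = 11110000 → 4-byte char #7 = F0 9F A4 82.
Leading byte 0xF0 = 11110000 matches 11110xxx → 4-byte sequence.
Byte 1: 0xF0 = 11110000, payload 000 (3 bits).
Byte 2: 0x9F = 10011111 (10xxxxxx ✓), payload 011111.
Byte 3: 0xA4 = 10100100 (10xxxxxx ✓), payload 100100.
Byte 4: 0x82 = 10000010 (10xxxxxx ✓), payload 000010.
Concatenate: 000011111100100000010 = 0x1F902 (21 bits → U+1F902).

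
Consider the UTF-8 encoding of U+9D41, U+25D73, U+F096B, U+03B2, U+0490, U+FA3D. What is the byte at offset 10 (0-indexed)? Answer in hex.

U+9D41 → 3-byte form E9 B5 81 at offsets 0–2.
U+25D73 → 4-byte form F0 A5 B5 B3 at offsets 3–6.
U+F096B → 4-byte form F3 B0 A5 AB at offsets 7–10.
Offset 10 falls in char 3's range; it's byte 4 of F3 B0 A5 AB = 0xAB.

0xAB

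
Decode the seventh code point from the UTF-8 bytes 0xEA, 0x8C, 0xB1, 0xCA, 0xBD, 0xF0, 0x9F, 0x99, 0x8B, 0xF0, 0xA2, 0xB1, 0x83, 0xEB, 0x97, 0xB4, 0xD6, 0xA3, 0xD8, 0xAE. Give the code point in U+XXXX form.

U+062E

Offset 0: leading byte 0xEA = 11101010 → 3-byte char #1 = EA 8C B1.
Offset 3: leading byte 0xCA = 11001010 → 2-byte char #2 = CA BD.
Offset 5: leading byte 0xF0 = 11110000 → 4-byte char #3 = F0 9F 99 8B.
Offset 9: leading byte 0xF0 = 11110000 → 4-byte char #4 = F0 A2 B1 83.
Offset 13: leading byte 0xEB = 11101011 → 3-byte char #5 = EB 97 B4.
Offset 16: leading byte 0xD6 = 11010110 → 2-byte char #6 = D6 A3.
Offset 18: leading byte 0xD8 = 11011000 → 2-byte char #7 = D8 AE.
Leading byte 0xD8 = 11011000 matches 110xxxxx → 2-byte sequence.
Byte 1: 0xD8 = 11011000, payload 11000 (5 bits).
Byte 2: 0xAE = 10101110 (10xxxxxx ✓), payload 101110.
Concatenate: 11000101110 = 0x62E (11 bits → U+062E).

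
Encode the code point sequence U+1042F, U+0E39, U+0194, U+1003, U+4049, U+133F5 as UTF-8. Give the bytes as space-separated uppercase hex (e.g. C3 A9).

F0 90 90 AF E0 B8 B9 C6 94 E1 80 83 E4 81 89 F0 93 8F B5

U+1042F: 4-byte form → F0 90 90 AF.
U+0E39: 3-byte form → E0 B8 B9.
U+0194: 2-byte form → C6 94.
U+1003: 3-byte form → E1 80 83.
U+4049: 3-byte form → E4 81 89.
U+133F5: 4-byte form → F0 93 8F B5.
Concatenated (19 bytes): F0 90 90 AF E0 B8 B9 C6 94 E1 80 83 E4 81 89 F0 93 8F B5.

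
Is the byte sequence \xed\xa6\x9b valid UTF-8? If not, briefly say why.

invalid (encodes a surrogate (U+D800–U+DFFF))

Structurally a 3-byte sequence; payload = 0xD99B.
But 0xD99B is in U+D800–U+DFFF, the surrogate range. Surrogates are not Unicode scalar values and are forbidden in UTF-8.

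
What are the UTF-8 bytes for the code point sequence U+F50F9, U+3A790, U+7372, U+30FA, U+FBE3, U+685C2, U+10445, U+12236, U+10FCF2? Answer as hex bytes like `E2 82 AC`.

U+F50F9: 4-byte form → F3 B5 83 B9.
U+3A790: 4-byte form → F0 BA 9E 90.
U+7372: 3-byte form → E7 8D B2.
U+30FA: 3-byte form → E3 83 BA.
U+FBE3: 3-byte form → EF AF A3.
U+685C2: 4-byte form → F1 A8 97 82.
U+10445: 4-byte form → F0 90 91 85.
U+12236: 4-byte form → F0 92 88 B6.
U+10FCF2: 4-byte form → F4 8F B3 B2.
Concatenated (33 bytes): F3 B5 83 B9 F0 BA 9E 90 E7 8D B2 E3 83 BA EF AF A3 F1 A8 97 82 F0 90 91 85 F0 92 88 B6 F4 8F B3 B2.

F3 B5 83 B9 F0 BA 9E 90 E7 8D B2 E3 83 BA EF AF A3 F1 A8 97 82 F0 90 91 85 F0 92 88 B6 F4 8F B3 B2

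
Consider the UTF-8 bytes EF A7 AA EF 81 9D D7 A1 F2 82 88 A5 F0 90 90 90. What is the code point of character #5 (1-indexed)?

U+10410

Offset 0: leading byte 0xEF = 11101111 → 3-byte char #1 = EF A7 AA.
Offset 3: leading byte 0xEF = 11101111 → 3-byte char #2 = EF 81 9D.
Offset 6: leading byte 0xD7 = 11010111 → 2-byte char #3 = D7 A1.
Offset 8: leading byte 0xF2 = 11110010 → 4-byte char #4 = F2 82 88 A5.
Offset 12: leading byte 0xF0 = 11110000 → 4-byte char #5 = F0 90 90 90.
Leading byte 0xF0 = 11110000 matches 11110xxx → 4-byte sequence.
Byte 1: 0xF0 = 11110000, payload 000 (3 bits).
Byte 2: 0x90 = 10010000 (10xxxxxx ✓), payload 010000.
Byte 3: 0x90 = 10010000 (10xxxxxx ✓), payload 010000.
Byte 4: 0x90 = 10010000 (10xxxxxx ✓), payload 010000.
Concatenate: 000010000010000010000 = 0x10410 (21 bits → U+10410).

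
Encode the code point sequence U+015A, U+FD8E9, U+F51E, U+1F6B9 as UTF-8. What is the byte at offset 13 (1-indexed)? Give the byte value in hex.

0xB9

1-indexed offset 13 is 0-indexed offset 12.
U+015A → 2-byte form C5 9A at offsets 0–1.
U+FD8E9 → 4-byte form F3 BD A3 A9 at offsets 2–5.
U+F51E → 3-byte form EF 94 9E at offsets 6–8.
U+1F6B9 → 4-byte form F0 9F 9A B9 at offsets 9–12.
Offset 12 falls in char 4's range; it's byte 4 of F0 9F 9A B9 = 0xB9.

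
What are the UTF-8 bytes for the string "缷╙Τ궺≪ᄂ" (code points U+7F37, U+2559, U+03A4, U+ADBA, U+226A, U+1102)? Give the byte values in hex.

E7 BC B7 E2 95 99 CE A4 EA B6 BA E2 89 AA E1 84 82

U+7F37: 3-byte form → E7 BC B7.
U+2559: 3-byte form → E2 95 99.
U+03A4: 2-byte form → CE A4.
U+ADBA: 3-byte form → EA B6 BA.
U+226A: 3-byte form → E2 89 AA.
U+1102: 3-byte form → E1 84 82.
Concatenated (17 bytes): E7 BC B7 E2 95 99 CE A4 EA B6 BA E2 89 AA E1 84 82.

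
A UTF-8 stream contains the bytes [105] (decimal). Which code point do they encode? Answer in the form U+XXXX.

U+0069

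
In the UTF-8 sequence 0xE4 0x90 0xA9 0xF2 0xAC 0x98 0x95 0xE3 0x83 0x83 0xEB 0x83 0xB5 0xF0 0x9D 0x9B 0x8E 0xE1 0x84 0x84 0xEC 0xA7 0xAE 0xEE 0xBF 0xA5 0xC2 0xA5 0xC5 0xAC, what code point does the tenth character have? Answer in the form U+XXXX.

Offset 0: leading byte 0xE4 = 11100100 → 3-byte char #1 = E4 90 A9.
Offset 3: leading byte 0xF2 = 11110010 → 4-byte char #2 = F2 AC 98 95.
Offset 7: leading byte 0xE3 = 11100011 → 3-byte char #3 = E3 83 83.
Offset 10: leading byte 0xEB = 11101011 → 3-byte char #4 = EB 83 B5.
Offset 13: leading byte 0xF0 = 11110000 → 4-byte char #5 = F0 9D 9B 8E.
Offset 17: leading byte 0xE1 = 11100001 → 3-byte char #6 = E1 84 84.
Offset 20: leading byte 0xEC = 11101100 → 3-byte char #7 = EC A7 AE.
Offset 23: leading byte 0xEE = 11101110 → 3-byte char #8 = EE BF A5.
Offset 26: leading byte 0xC2 = 11000010 → 2-byte char #9 = C2 A5.
Offset 28: leading byte 0xC5 = 11000101 → 2-byte char #10 = C5 AC.
Leading byte 0xC5 = 11000101 matches 110xxxxx → 2-byte sequence.
Byte 1: 0xC5 = 11000101, payload 00101 (5 bits).
Byte 2: 0xAC = 10101100 (10xxxxxx ✓), payload 101100.
Concatenate: 00101101100 = 0x16C (11 bits → U+016C).

U+016C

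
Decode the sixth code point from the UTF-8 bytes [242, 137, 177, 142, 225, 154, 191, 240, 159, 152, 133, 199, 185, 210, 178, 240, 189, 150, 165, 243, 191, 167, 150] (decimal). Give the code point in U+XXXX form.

Offset 0: leading byte 0xF2 = 11110010 → 4-byte char #1 = F2 89 B1 8E.
Offset 4: leading byte 0xE1 = 11100001 → 3-byte char #2 = E1 9A BF.
Offset 7: leading byte 0xF0 = 11110000 → 4-byte char #3 = F0 9F 98 85.
Offset 11: leading byte 0xC7 = 11000111 → 2-byte char #4 = C7 B9.
Offset 13: leading byte 0xD2 = 11010010 → 2-byte char #5 = D2 B2.
Offset 15: leading byte 0xF0 = 11110000 → 4-byte char #6 = F0 BD 96 A5.
Leading byte 0xF0 = 11110000 matches 11110xxx → 4-byte sequence.
Byte 1: 0xF0 = 11110000, payload 000 (3 bits).
Byte 2: 0xBD = 10111101 (10xxxxxx ✓), payload 111101.
Byte 3: 0x96 = 10010110 (10xxxxxx ✓), payload 010110.
Byte 4: 0xA5 = 10100101 (10xxxxxx ✓), payload 100101.
Concatenate: 000111101010110100101 = 0x3D5A5 (21 bits → U+3D5A5).

U+3D5A5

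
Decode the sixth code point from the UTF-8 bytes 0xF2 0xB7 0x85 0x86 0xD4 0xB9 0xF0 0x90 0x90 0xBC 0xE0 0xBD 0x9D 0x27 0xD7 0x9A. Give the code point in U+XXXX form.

U+05DA

Offset 0: leading byte 0xF2 = 11110010 → 4-byte char #1 = F2 B7 85 86.
Offset 4: leading byte 0xD4 = 11010100 → 2-byte char #2 = D4 B9.
Offset 6: leading byte 0xF0 = 11110000 → 4-byte char #3 = F0 90 90 BC.
Offset 10: leading byte 0xE0 = 11100000 → 3-byte char #4 = E0 BD 9D.
Offset 13: leading byte 0x27 = 00100111 → 1-byte char #5 = 27.
Offset 14: leading byte 0xD7 = 11010111 → 2-byte char #6 = D7 9A.
Leading byte 0xD7 = 11010111 matches 110xxxxx → 2-byte sequence.
Byte 1: 0xD7 = 11010111, payload 10111 (5 bits).
Byte 2: 0x9A = 10011010 (10xxxxxx ✓), payload 011010.
Concatenate: 10111011010 = 0x5DA (11 bits → U+05DA).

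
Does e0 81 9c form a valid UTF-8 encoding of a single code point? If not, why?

Leading byte 0xE0 = 11100000 → 3-byte form.
Continuation bytes all match 10xxxxxx. Payload decodes to 0x5C.
But 0x5C < 0x800, the minimum for a 3-byte sequence — this is an overlong encoding.

invalid (overlong encoding)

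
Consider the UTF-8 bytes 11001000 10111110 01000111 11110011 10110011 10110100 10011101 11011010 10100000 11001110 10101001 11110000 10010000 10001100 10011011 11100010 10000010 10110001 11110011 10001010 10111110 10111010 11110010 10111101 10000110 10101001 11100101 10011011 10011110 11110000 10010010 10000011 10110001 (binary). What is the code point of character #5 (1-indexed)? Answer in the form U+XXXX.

U+03A9

Offset 0: leading byte 0xC8 = 11001000 → 2-byte char #1 = C8 BE.
Offset 2: leading byte 0x47 = 01000111 → 1-byte char #2 = 47.
Offset 3: leading byte 0xF3 = 11110011 → 4-byte char #3 = F3 B3 B4 9D.
Offset 7: leading byte 0xDA = 11011010 → 2-byte char #4 = DA A0.
Offset 9: leading byte 0xCE = 11001110 → 2-byte char #5 = CE A9.
Leading byte 0xCE = 11001110 matches 110xxxxx → 2-byte sequence.
Byte 1: 0xCE = 11001110, payload 01110 (5 bits).
Byte 2: 0xA9 = 10101001 (10xxxxxx ✓), payload 101001.
Concatenate: 01110101001 = 0x3A9 (11 bits → U+03A9).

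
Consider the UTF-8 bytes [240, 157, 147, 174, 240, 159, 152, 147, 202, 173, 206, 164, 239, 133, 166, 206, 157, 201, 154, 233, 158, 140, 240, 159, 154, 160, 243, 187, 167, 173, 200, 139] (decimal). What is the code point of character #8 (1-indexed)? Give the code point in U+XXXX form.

U+978C

Offset 0: leading byte 0xF0 = 11110000 → 4-byte char #1 = F0 9D 93 AE.
Offset 4: leading byte 0xF0 = 11110000 → 4-byte char #2 = F0 9F 98 93.
Offset 8: leading byte 0xCA = 11001010 → 2-byte char #3 = CA AD.
Offset 10: leading byte 0xCE = 11001110 → 2-byte char #4 = CE A4.
Offset 12: leading byte 0xEF = 11101111 → 3-byte char #5 = EF 85 A6.
Offset 15: leading byte 0xCE = 11001110 → 2-byte char #6 = CE 9D.
Offset 17: leading byte 0xC9 = 11001001 → 2-byte char #7 = C9 9A.
Offset 19: leading byte 0xE9 = 11101001 → 3-byte char #8 = E9 9E 8C.
Leading byte 0xE9 = 11101001 matches 1110xxxx → 3-byte sequence.
Byte 1: 0xE9 = 11101001, payload 1001 (4 bits).
Byte 2: 0x9E = 10011110 (10xxxxxx ✓), payload 011110.
Byte 3: 0x8C = 10001100 (10xxxxxx ✓), payload 001100.
Concatenate: 1001011110001100 = 0x978C (16 bits → U+978C).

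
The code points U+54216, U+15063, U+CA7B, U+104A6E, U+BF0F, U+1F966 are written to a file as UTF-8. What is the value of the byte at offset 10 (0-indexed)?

U+54216 → 4-byte form F1 94 88 96 at offsets 0–3.
U+15063 → 4-byte form F0 95 81 A3 at offsets 4–7.
U+CA7B → 3-byte form EC A9 BB at offsets 8–10.
Offset 10 falls in char 3's range; it's byte 3 of EC A9 BB = 0xBB.

0xBB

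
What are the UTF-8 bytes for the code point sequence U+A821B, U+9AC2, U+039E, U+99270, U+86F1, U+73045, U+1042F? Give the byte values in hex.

U+A821B: 4-byte form → F2 A8 88 9B.
U+9AC2: 3-byte form → E9 AB 82.
U+039E: 2-byte form → CE 9E.
U+99270: 4-byte form → F2 99 89 B0.
U+86F1: 3-byte form → E8 9B B1.
U+73045: 4-byte form → F1 B3 81 85.
U+1042F: 4-byte form → F0 90 90 AF.
Concatenated (24 bytes): F2 A8 88 9B E9 AB 82 CE 9E F2 99 89 B0 E8 9B B1 F1 B3 81 85 F0 90 90 AF.

F2 A8 88 9B E9 AB 82 CE 9E F2 99 89 B0 E8 9B B1 F1 B3 81 85 F0 90 90 AF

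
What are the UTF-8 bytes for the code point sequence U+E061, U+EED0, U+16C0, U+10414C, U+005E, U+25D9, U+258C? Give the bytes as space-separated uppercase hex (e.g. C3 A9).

U+E061: 3-byte form → EE 81 A1.
U+EED0: 3-byte form → EE BB 90.
U+16C0: 3-byte form → E1 9B 80.
U+10414C: 4-byte form → F4 84 85 8C.
U+005E: 1-byte form → 5E.
U+25D9: 3-byte form → E2 97 99.
U+258C: 3-byte form → E2 96 8C.
Concatenated (20 bytes): EE 81 A1 EE BB 90 E1 9B 80 F4 84 85 8C 5E E2 97 99 E2 96 8C.

EE 81 A1 EE BB 90 E1 9B 80 F4 84 85 8C 5E E2 97 99 E2 96 8C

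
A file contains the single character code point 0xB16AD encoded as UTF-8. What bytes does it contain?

U+B16AD = 0xB16AD = 726701 decimal. In range U+10000–U+10FFFF → 4-byte form: 11110xxx 10xxxxxx 10xxxxxx 10xxxxxx.
Binary (21 bits): 010110001011010101101.
Split 3+6+6+6: 010 | 110001 | 011010 | 101101.
Byte 1: 11110010 = 0xF2.
Byte 2: 10110001 = 0xB1.
Byte 3: 10011010 = 0x9A.
Byte 4: 10101101 = 0xAD.

F2 B1 9A AD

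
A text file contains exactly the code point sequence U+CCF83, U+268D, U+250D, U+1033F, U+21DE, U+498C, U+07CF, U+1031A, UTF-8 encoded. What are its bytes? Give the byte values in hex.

F3 8C BE 83 E2 9A 8D E2 94 8D F0 90 8C BF E2 87 9E E4 A6 8C DF 8F F0 90 8C 9A

U+CCF83: 4-byte form → F3 8C BE 83.
U+268D: 3-byte form → E2 9A 8D.
U+250D: 3-byte form → E2 94 8D.
U+1033F: 4-byte form → F0 90 8C BF.
U+21DE: 3-byte form → E2 87 9E.
U+498C: 3-byte form → E4 A6 8C.
U+07CF: 2-byte form → DF 8F.
U+1031A: 4-byte form → F0 90 8C 9A.
Concatenated (26 bytes): F3 8C BE 83 E2 9A 8D E2 94 8D F0 90 8C BF E2 87 9E E4 A6 8C DF 8F F0 90 8C 9A.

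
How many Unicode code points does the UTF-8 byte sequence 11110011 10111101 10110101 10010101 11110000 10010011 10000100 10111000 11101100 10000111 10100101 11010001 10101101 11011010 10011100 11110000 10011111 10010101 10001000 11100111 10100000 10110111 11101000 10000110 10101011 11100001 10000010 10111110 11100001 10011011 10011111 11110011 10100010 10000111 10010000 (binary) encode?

Byte at offset 0: 0xF3 = 11110011 → 4-byte char (#1). Advance 4.
Byte at offset 4: 0xF0 = 11110000 → 4-byte char (#2). Advance 4.
Byte at offset 8: 0xEC = 11101100 → 3-byte char (#3). Advance 3.
Byte at offset 11: 0xD1 = 11010001 → 2-byte char (#4). Advance 2.
Byte at offset 13: 0xDA = 11011010 → 2-byte char (#5). Advance 2.
Byte at offset 15: 0xF0 = 11110000 → 4-byte char (#6). Advance 4.
Byte at offset 19: 0xE7 = 11100111 → 3-byte char (#7). Advance 3.
Byte at offset 22: 0xE8 = 11101000 → 3-byte char (#8). Advance 3.
Byte at offset 25: 0xE1 = 11100001 → 3-byte char (#9). Advance 3.
Byte at offset 28: 0xE1 = 11100001 → 3-byte char (#10). Advance 3.
Byte at offset 31: 0xF3 = 11110011 → 4-byte char (#11). Advance 4.
Reached end at offset 35 after 11 code points.

11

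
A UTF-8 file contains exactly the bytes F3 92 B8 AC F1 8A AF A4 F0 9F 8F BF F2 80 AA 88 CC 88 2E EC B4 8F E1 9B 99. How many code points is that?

Byte at offset 0: 0xF3 = 11110011 → 4-byte char (#1). Advance 4.
Byte at offset 4: 0xF1 = 11110001 → 4-byte char (#2). Advance 4.
Byte at offset 8: 0xF0 = 11110000 → 4-byte char (#3). Advance 4.
Byte at offset 12: 0xF2 = 11110010 → 4-byte char (#4). Advance 4.
Byte at offset 16: 0xCC = 11001100 → 2-byte char (#5). Advance 2.
Byte at offset 18: 0x2E = 00101110 → 1-byte char (#6). Advance 1.
Byte at offset 19: 0xEC = 11101100 → 3-byte char (#7). Advance 3.
Byte at offset 22: 0xE1 = 11100001 → 3-byte char (#8). Advance 3.
Reached end at offset 25 after 8 code points.

8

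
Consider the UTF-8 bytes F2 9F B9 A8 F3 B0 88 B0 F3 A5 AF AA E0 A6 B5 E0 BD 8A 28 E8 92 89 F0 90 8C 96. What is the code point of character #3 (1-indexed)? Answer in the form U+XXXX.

Offset 0: leading byte 0xF2 = 11110010 → 4-byte char #1 = F2 9F B9 A8.
Offset 4: leading byte 0xF3 = 11110011 → 4-byte char #2 = F3 B0 88 B0.
Offset 8: leading byte 0xF3 = 11110011 → 4-byte char #3 = F3 A5 AF AA.
Leading byte 0xF3 = 11110011 matches 11110xxx → 4-byte sequence.
Byte 1: 0xF3 = 11110011, payload 011 (3 bits).
Byte 2: 0xA5 = 10100101 (10xxxxxx ✓), payload 100101.
Byte 3: 0xAF = 10101111 (10xxxxxx ✓), payload 101111.
Byte 4: 0xAA = 10101010 (10xxxxxx ✓), payload 101010.
Concatenate: 011100101101111101010 = 0xE5BEA (21 bits → U+E5BEA).

U+E5BEA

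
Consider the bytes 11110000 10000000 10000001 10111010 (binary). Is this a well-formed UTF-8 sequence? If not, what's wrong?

invalid (overlong encoding)

Leading byte 0xF0 = 11110000 → 4-byte form.
Continuation bytes all match 10xxxxxx. Payload decodes to 0x7A.
But 0x7A < 0x10000, the minimum for a 4-byte sequence — this is an overlong encoding.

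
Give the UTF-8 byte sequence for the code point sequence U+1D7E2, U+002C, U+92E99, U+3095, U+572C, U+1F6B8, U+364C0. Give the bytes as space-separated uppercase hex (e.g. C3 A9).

U+1D7E2: 4-byte form → F0 9D 9F A2.
U+002C: 1-byte form → 2C.
U+92E99: 4-byte form → F2 92 BA 99.
U+3095: 3-byte form → E3 82 95.
U+572C: 3-byte form → E5 9C AC.
U+1F6B8: 4-byte form → F0 9F 9A B8.
U+364C0: 4-byte form → F0 B6 93 80.
Concatenated (23 bytes): F0 9D 9F A2 2C F2 92 BA 99 E3 82 95 E5 9C AC F0 9F 9A B8 F0 B6 93 80.

F0 9D 9F A2 2C F2 92 BA 99 E3 82 95 E5 9C AC F0 9F 9A B8 F0 B6 93 80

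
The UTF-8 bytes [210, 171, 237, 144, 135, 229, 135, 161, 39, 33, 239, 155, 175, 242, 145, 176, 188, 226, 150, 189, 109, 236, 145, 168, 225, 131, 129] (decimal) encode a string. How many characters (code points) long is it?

Byte at offset 0: 0xD2 = 11010010 → 2-byte char (#1). Advance 2.
Byte at offset 2: 0xED = 11101101 → 3-byte char (#2). Advance 3.
Byte at offset 5: 0xE5 = 11100101 → 3-byte char (#3). Advance 3.
Byte at offset 8: 0x27 = 00100111 → 1-byte char (#4). Advance 1.
Byte at offset 9: 0x21 = 00100001 → 1-byte char (#5). Advance 1.
Byte at offset 10: 0xEF = 11101111 → 3-byte char (#6). Advance 3.
Byte at offset 13: 0xF2 = 11110010 → 4-byte char (#7). Advance 4.
Byte at offset 17: 0xE2 = 11100010 → 3-byte char (#8). Advance 3.
Byte at offset 20: 0x6D = 01101101 → 1-byte char (#9). Advance 1.
Byte at offset 21: 0xEC = 11101100 → 3-byte char (#10). Advance 3.
Byte at offset 24: 0xE1 = 11100001 → 3-byte char (#11). Advance 3.
Reached end at offset 27 after 11 code points.

11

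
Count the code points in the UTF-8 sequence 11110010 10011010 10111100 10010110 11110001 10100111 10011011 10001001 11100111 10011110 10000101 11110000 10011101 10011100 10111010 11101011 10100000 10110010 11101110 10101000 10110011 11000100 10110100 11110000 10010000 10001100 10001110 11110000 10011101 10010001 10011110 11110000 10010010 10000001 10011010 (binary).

10

Byte at offset 0: 0xF2 = 11110010 → 4-byte char (#1). Advance 4.
Byte at offset 4: 0xF1 = 11110001 → 4-byte char (#2). Advance 4.
Byte at offset 8: 0xE7 = 11100111 → 3-byte char (#3). Advance 3.
Byte at offset 11: 0xF0 = 11110000 → 4-byte char (#4). Advance 4.
Byte at offset 15: 0xEB = 11101011 → 3-byte char (#5). Advance 3.
Byte at offset 18: 0xEE = 11101110 → 3-byte char (#6). Advance 3.
Byte at offset 21: 0xC4 = 11000100 → 2-byte char (#7). Advance 2.
Byte at offset 23: 0xF0 = 11110000 → 4-byte char (#8). Advance 4.
Byte at offset 27: 0xF0 = 11110000 → 4-byte char (#9). Advance 4.
Byte at offset 31: 0xF0 = 11110000 → 4-byte char (#10). Advance 4.
Reached end at offset 35 after 10 code points.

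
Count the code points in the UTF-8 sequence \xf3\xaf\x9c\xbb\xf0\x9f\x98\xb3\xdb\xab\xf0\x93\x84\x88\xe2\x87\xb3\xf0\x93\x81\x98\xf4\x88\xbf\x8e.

Byte at offset 0: 0xF3 = 11110011 → 4-byte char (#1). Advance 4.
Byte at offset 4: 0xF0 = 11110000 → 4-byte char (#2). Advance 4.
Byte at offset 8: 0xDB = 11011011 → 2-byte char (#3). Advance 2.
Byte at offset 10: 0xF0 = 11110000 → 4-byte char (#4). Advance 4.
Byte at offset 14: 0xE2 = 11100010 → 3-byte char (#5). Advance 3.
Byte at offset 17: 0xF0 = 11110000 → 4-byte char (#6). Advance 4.
Byte at offset 21: 0xF4 = 11110100 → 4-byte char (#7). Advance 4.
Reached end at offset 25 after 7 code points.

7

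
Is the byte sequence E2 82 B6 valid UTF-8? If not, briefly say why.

valid

Leading byte 0xE2 = 11100010 → 3-byte form.
Continuation bytes 0x82=10000010, 0xB6=10110110 all match 10xxxxxx.
Decoded value 0x20B6 is ≥ 0x800 (shortest form) and not a surrogate.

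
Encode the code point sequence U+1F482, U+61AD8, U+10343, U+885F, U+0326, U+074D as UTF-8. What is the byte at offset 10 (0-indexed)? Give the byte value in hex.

0x8D

U+1F482 → 4-byte form F0 9F 92 82 at offsets 0–3.
U+61AD8 → 4-byte form F1 A1 AB 98 at offsets 4–7.
U+10343 → 4-byte form F0 90 8D 83 at offsets 8–11.
Offset 10 falls in char 3's range; it's byte 3 of F0 90 8D 83 = 0x8D.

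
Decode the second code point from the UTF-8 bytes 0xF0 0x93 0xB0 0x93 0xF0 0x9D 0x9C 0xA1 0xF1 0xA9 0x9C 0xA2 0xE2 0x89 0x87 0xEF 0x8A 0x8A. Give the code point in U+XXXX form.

U+1D721

Offset 0: leading byte 0xF0 = 11110000 → 4-byte char #1 = F0 93 B0 93.
Offset 4: leading byte 0xF0 = 11110000 → 4-byte char #2 = F0 9D 9C A1.
Leading byte 0xF0 = 11110000 matches 11110xxx → 4-byte sequence.
Byte 1: 0xF0 = 11110000, payload 000 (3 bits).
Byte 2: 0x9D = 10011101 (10xxxxxx ✓), payload 011101.
Byte 3: 0x9C = 10011100 (10xxxxxx ✓), payload 011100.
Byte 4: 0xA1 = 10100001 (10xxxxxx ✓), payload 100001.
Concatenate: 000011101011100100001 = 0x1D721 (21 bits → U+1D721).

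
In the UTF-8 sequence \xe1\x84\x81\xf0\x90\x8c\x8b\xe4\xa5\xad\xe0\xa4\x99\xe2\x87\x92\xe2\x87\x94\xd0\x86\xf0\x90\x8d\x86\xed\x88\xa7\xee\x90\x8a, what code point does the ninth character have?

Offset 0: leading byte 0xE1 = 11100001 → 3-byte char #1 = E1 84 81.
Offset 3: leading byte 0xF0 = 11110000 → 4-byte char #2 = F0 90 8C 8B.
Offset 7: leading byte 0xE4 = 11100100 → 3-byte char #3 = E4 A5 AD.
Offset 10: leading byte 0xE0 = 11100000 → 3-byte char #4 = E0 A4 99.
Offset 13: leading byte 0xE2 = 11100010 → 3-byte char #5 = E2 87 92.
Offset 16: leading byte 0xE2 = 11100010 → 3-byte char #6 = E2 87 94.
Offset 19: leading byte 0xD0 = 11010000 → 2-byte char #7 = D0 86.
Offset 21: leading byte 0xF0 = 11110000 → 4-byte char #8 = F0 90 8D 86.
Offset 25: leading byte 0xED = 11101101 → 3-byte char #9 = ED 88 A7.
Leading byte 0xED = 11101101 matches 1110xxxx → 3-byte sequence.
Byte 1: 0xED = 11101101, payload 1101 (4 bits).
Byte 2: 0x88 = 10001000 (10xxxxxx ✓), payload 001000.
Byte 3: 0xA7 = 10100111 (10xxxxxx ✓), payload 100111.
Concatenate: 1101001000100111 = 0xD227 (16 bits → U+D227).

U+D227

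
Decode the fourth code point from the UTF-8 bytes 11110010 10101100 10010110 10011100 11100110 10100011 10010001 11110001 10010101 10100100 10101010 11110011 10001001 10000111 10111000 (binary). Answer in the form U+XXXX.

U+C91F8

Offset 0: leading byte 0xF2 = 11110010 → 4-byte char #1 = F2 AC 96 9C.
Offset 4: leading byte 0xE6 = 11100110 → 3-byte char #2 = E6 A3 91.
Offset 7: leading byte 0xF1 = 11110001 → 4-byte char #3 = F1 95 A4 AA.
Offset 11: leading byte 0xF3 = 11110011 → 4-byte char #4 = F3 89 87 B8.
Leading byte 0xF3 = 11110011 matches 11110xxx → 4-byte sequence.
Byte 1: 0xF3 = 11110011, payload 011 (3 bits).
Byte 2: 0x89 = 10001001 (10xxxxxx ✓), payload 001001.
Byte 3: 0x87 = 10000111 (10xxxxxx ✓), payload 000111.
Byte 4: 0xB8 = 10111000 (10xxxxxx ✓), payload 111000.
Concatenate: 011001001000111111000 = 0xC91F8 (21 bits → U+C91F8).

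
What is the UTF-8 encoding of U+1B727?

F0 9B 9C A7

U+1B727 = 0x1B727 = 112423 decimal. In range U+10000–U+10FFFF → 4-byte form: 11110xxx 10xxxxxx 10xxxxxx 10xxxxxx.
Binary (21 bits): 000011011011100100111.
Split 3+6+6+6: 000 | 011011 | 011100 | 100111.
Byte 1: 11110000 = 0xF0.
Byte 2: 10011011 = 0x9B.
Byte 3: 10011100 = 0x9C.
Byte 4: 10100111 = 0xA7.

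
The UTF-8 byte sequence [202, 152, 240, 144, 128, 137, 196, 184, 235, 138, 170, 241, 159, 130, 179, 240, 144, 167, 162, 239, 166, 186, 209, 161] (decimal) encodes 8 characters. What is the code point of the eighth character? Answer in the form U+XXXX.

Offset 0: leading byte 0xCA = 11001010 → 2-byte char #1 = CA 98.
Offset 2: leading byte 0xF0 = 11110000 → 4-byte char #2 = F0 90 80 89.
Offset 6: leading byte 0xC4 = 11000100 → 2-byte char #3 = C4 B8.
Offset 8: leading byte 0xEB = 11101011 → 3-byte char #4 = EB 8A AA.
Offset 11: leading byte 0xF1 = 11110001 → 4-byte char #5 = F1 9F 82 B3.
Offset 15: leading byte 0xF0 = 11110000 → 4-byte char #6 = F0 90 A7 A2.
Offset 19: leading byte 0xEF = 11101111 → 3-byte char #7 = EF A6 BA.
Offset 22: leading byte 0xD1 = 11010001 → 2-byte char #8 = D1 A1.
Leading byte 0xD1 = 11010001 matches 110xxxxx → 2-byte sequence.
Byte 1: 0xD1 = 11010001, payload 10001 (5 bits).
Byte 2: 0xA1 = 10100001 (10xxxxxx ✓), payload 100001.
Concatenate: 10001100001 = 0x461 (11 bits → U+0461).

U+0461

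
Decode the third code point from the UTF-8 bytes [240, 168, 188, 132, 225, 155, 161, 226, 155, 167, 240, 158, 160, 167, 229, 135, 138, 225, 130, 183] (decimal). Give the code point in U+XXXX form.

Offset 0: leading byte 0xF0 = 11110000 → 4-byte char #1 = F0 A8 BC 84.
Offset 4: leading byte 0xE1 = 11100001 → 3-byte char #2 = E1 9B A1.
Offset 7: leading byte 0xE2 = 11100010 → 3-byte char #3 = E2 9B A7.
Leading byte 0xE2 = 11100010 matches 1110xxxx → 3-byte sequence.
Byte 1: 0xE2 = 11100010, payload 0010 (4 bits).
Byte 2: 0x9B = 10011011 (10xxxxxx ✓), payload 011011.
Byte 3: 0xA7 = 10100111 (10xxxxxx ✓), payload 100111.
Concatenate: 0010011011100111 = 0x26E7 (16 bits → U+26E7).

U+26E7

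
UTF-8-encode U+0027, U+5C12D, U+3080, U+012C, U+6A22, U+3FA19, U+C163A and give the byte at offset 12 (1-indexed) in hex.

0xA8

1-indexed offset 12 is 0-indexed offset 11.
U+0027 → 1-byte form 27 at offsets 0–0.
U+5C12D → 4-byte form F1 9C 84 AD at offsets 1–4.
U+3080 → 3-byte form E3 82 80 at offsets 5–7.
U+012C → 2-byte form C4 AC at offsets 8–9.
U+6A22 → 3-byte form E6 A8 A2 at offsets 10–12.
Offset 11 falls in char 5's range; it's byte 2 of E6 A8 A2 = 0xA8.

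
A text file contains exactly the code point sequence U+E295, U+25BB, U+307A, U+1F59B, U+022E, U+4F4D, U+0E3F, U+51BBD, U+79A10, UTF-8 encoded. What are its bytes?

EE 8A 95 E2 96 BB E3 81 BA F0 9F 96 9B C8 AE E4 BD 8D E0 B8 BF F1 91 AE BD F1 B9 A8 90

U+E295: 3-byte form → EE 8A 95.
U+25BB: 3-byte form → E2 96 BB.
U+307A: 3-byte form → E3 81 BA.
U+1F59B: 4-byte form → F0 9F 96 9B.
U+022E: 2-byte form → C8 AE.
U+4F4D: 3-byte form → E4 BD 8D.
U+0E3F: 3-byte form → E0 B8 BF.
U+51BBD: 4-byte form → F1 91 AE BD.
U+79A10: 4-byte form → F1 B9 A8 90.
Concatenated (29 bytes): EE 8A 95 E2 96 BB E3 81 BA F0 9F 96 9B C8 AE E4 BD 8D E0 B8 BF F1 91 AE BD F1 B9 A8 90.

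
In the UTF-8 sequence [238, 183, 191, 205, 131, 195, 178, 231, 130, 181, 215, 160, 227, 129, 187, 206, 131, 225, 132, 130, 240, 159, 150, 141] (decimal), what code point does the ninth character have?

Offset 0: leading byte 0xEE = 11101110 → 3-byte char #1 = EE B7 BF.
Offset 3: leading byte 0xCD = 11001101 → 2-byte char #2 = CD 83.
Offset 5: leading byte 0xC3 = 11000011 → 2-byte char #3 = C3 B2.
Offset 7: leading byte 0xE7 = 11100111 → 3-byte char #4 = E7 82 B5.
Offset 10: leading byte 0xD7 = 11010111 → 2-byte char #5 = D7 A0.
Offset 12: leading byte 0xE3 = 11100011 → 3-byte char #6 = E3 81 BB.
Offset 15: leading byte 0xCE = 11001110 → 2-byte char #7 = CE 83.
Offset 17: leading byte 0xE1 = 11100001 → 3-byte char #8 = E1 84 82.
Offset 20: leading byte 0xF0 = 11110000 → 4-byte char #9 = F0 9F 96 8D.
Leading byte 0xF0 = 11110000 matches 11110xxx → 4-byte sequence.
Byte 1: 0xF0 = 11110000, payload 000 (3 bits).
Byte 2: 0x9F = 10011111 (10xxxxxx ✓), payload 011111.
Byte 3: 0x96 = 10010110 (10xxxxxx ✓), payload 010110.
Byte 4: 0x8D = 10001101 (10xxxxxx ✓), payload 001101.
Concatenate: 000011111010110001101 = 0x1F58D (21 bits → U+1F58D).

U+1F58D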